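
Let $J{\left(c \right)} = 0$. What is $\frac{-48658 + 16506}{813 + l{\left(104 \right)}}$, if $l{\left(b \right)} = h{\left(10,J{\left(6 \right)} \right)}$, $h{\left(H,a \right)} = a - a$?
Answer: $- \frac{32152}{813} \approx -39.547$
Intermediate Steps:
$h{\left(H,a \right)} = 0$
$l{\left(b \right)} = 0$
$\frac{-48658 + 16506}{813 + l{\left(104 \right)}} = \frac{-48658 + 16506}{813 + 0} = - \frac{32152}{813}$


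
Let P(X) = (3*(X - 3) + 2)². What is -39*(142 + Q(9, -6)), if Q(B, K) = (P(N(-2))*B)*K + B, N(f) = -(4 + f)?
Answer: 350025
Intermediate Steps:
N(f) = -4 - f
P(X) = (-7 + 3*X)² (P(X) = (3*(-3 + X) + 2)² = ((-9 + 3*X) + 2)² = (-7 + 3*X)²)
Q(B, K) = B + 169*B*K (Q(B, K) = ((-7 + 3*(-4 - 1*(-2)))²*B)*K + B = ((-7 + 3*(-4 + 2))²*B)*K + B = ((-7 + 3*(-2))²*B)*K + B = ((-7 - 6)²*B)*K + B = ((-13)²*B)*K + B = (169*B)*K + B = 169*B*K + B = B + 169*B*K)
-39*(142 + Q(9, -6)) = -39*(142 + 9*(1 + 169*(-6))) = -39*(142 + 9*(1 - 1014)) = -39*(142 + 9*(-1013)) = -39*(142 - 9117) = -39*(-8975) = 350025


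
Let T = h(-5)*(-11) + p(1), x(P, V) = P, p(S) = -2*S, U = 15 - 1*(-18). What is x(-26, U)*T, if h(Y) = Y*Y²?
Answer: -35698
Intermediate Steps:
U = 33 (U = 15 + 18 = 33)
h(Y) = Y³
T = 1373 (T = (-5)³*(-11) - 2*1 = -125*(-11) - 2 = 1375 - 2 = 1373)
x(-26, U)*T = -26*1373 = -35698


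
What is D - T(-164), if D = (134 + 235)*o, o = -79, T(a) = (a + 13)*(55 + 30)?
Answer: -16316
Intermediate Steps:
T(a) = 1105 + 85*a (T(a) = (13 + a)*85 = 1105 + 85*a)
D = -29151 (D = (134 + 235)*(-79) = 369*(-79) = -29151)
D - T(-164) = -29151 - (1105 + 85*(-164)) = -29151 - (1105 - 13940) = -29151 - 1*(-12835) = -29151 + 12835 = -16316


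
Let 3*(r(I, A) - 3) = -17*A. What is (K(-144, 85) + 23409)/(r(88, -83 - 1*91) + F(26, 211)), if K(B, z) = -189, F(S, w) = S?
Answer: 4644/203 ≈ 22.877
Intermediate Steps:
r(I, A) = 3 - 17*A/3 (r(I, A) = 3 + (-17*A)/3 = 3 - 17*A/3)
(K(-144, 85) + 23409)/(r(88, -83 - 1*91) + F(26, 211)) = (-189 + 23409)/((3 - 17*(-83 - 1*91)/3) + 26) = 23220/((3 - 17*(-83 - 91)/3) + 26) = 23220/((3 - 17/3*(-174)) + 26) = 23220/((3 + 986) + 26) = 23220/(989 + 26) = 23220/1015 = 23220*(1/1015) = 4644/203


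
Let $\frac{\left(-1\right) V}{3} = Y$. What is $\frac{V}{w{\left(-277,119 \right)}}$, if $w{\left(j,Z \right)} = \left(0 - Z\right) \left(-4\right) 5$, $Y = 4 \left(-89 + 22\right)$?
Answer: $\frac{201}{595} \approx 0.33782$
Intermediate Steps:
$Y = -268$ ($Y = 4 \left(-67\right) = -268$)
$V = 804$ ($V = \left(-3\right) \left(-268\right) = 804$)
$w{\left(j,Z \right)} = 20 Z$ ($w{\left(j,Z \right)} = - Z \left(-4\right) 5 = 4 Z 5 = 20 Z$)
$\frac{V}{w{\left(-277,119 \right)}} = \frac{804}{20 \cdot 119} = \frac{804}{2380} = 804 \cdot \frac{1}{2380} = \frac{201}{595}$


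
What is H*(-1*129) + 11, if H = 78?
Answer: -10051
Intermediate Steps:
H*(-1*129) + 11 = 78*(-1*129) + 11 = 78*(-129) + 11 = -10062 + 11 = -10051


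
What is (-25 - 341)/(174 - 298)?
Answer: 183/62 ≈ 2.9516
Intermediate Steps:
(-25 - 341)/(174 - 298) = -366/(-124) = -366*(-1/124) = 183/62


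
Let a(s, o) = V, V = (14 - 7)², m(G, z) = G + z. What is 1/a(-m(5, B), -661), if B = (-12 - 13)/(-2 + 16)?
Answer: 1/49 ≈ 0.020408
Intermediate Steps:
B = -25/14 ≈ -1.7857
V = 49 (V = 7² = 49)
a(s, o) = 49
1/a(-m(5, B), -661) = 1/49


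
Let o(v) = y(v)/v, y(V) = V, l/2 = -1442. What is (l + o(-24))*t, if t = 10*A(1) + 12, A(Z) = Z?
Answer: -63426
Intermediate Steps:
l = -2884 (l = 2*(-1442) = -2884)
o(v) = 1 (o(v) = v/v = 1)
t = 22 (t = 10*1 + 12 = 10 + 12 = 22)
(l + o(-24))*t = (-2884 + 1)*22 = -2883*22 = -63426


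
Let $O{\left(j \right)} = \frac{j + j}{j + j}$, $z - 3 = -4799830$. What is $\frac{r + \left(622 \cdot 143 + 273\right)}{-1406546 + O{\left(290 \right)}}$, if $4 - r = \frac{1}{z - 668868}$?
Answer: $- \frac{487933373986}{7691965608775} \approx -0.063434$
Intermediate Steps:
$z = -4799827$ ($z = 3 - 4799830 = -4799827$)
$r = \frac{21874781}{5468695}$ ($r = 4 - \frac{1}{-4799827 - 668868} = 4 - \frac{1}{-5468695} = 4 - - \frac{1}{5468695} = 4 + \frac{1}{5468695} = \frac{21874781}{5468695} \approx 4.0$)
$O{\left(j \right)} = 1$ ($O{\left(j \right)} = \frac{2 j}{2 j} = 2 j \frac{1}{2 j} = 1$)
$\frac{r + \left(622 \cdot 143 + 273\right)}{-1406546 + O{\left(290 \right)}} = \frac{\frac{21874781}{5468695} + \left(622 \cdot 143 + 273\right)}{-1406546 + 1} = \frac{\frac{21874781}{5468695} + \left(88946 + 273\right)}{-1406545} = \left(\frac{21874781}{5468695} + 89219\right) \left(- \frac{1}{1406545}\right) = \frac{487933373986}{5468695} \left(- \frac{1}{1406545}\right) = - \frac{487933373986}{7691965608775}$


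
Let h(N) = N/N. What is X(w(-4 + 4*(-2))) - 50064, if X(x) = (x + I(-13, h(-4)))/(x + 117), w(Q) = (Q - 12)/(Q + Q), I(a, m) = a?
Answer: -2953782/59 ≈ -50064.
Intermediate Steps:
h(N) = 1
w(Q) = (-12 + Q)/(2*Q) (w(Q) = (-12 + Q)/((2*Q)) = (-12 + Q)*(1/(2*Q)) = (-12 + Q)/(2*Q))
X(x) = (-13 + x)/(117 + x) (X(x) = (x - 13)/(x + 117) = (-13 + x)/(117 + x))
X(w(-4 + 4*(-2))) - 50064 = (-13 + (-12 + (-4 + 4*(-2)))/(2*(-4 + 4*(-2))))/(117 + (-12 + (-4 + 4*(-2)))/(2*(-4 + 4*(-2)))) - 50064 = (-13 + (-12 + (-4 - 8))/(2*(-4 - 8)))/(117 + (-12 + (-4 - 8))/(2*(-4 - 8))) - 50064 = (-13 + (1/2)*(-12 - 12)/(-12))/(117 + (1/2)*(-12 - 12)/(-12)) - 50064 = (-13 + (1/2)*(-1/12)*(-24))/(117 + (1/2)*(-1/12)*(-24)) - 50064 = (-13 + 1)/(117 + 1) - 50064 = -12/118 - 50064 = (1/118)*(-12) - 50064 = -6/59 - 50064 = -2953782/59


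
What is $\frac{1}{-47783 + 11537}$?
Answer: $- \frac{1}{36246} \approx -2.7589 \cdot 10^{-5}$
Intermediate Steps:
$\frac{1}{-47783 + 11537} = \frac{1}{-36246} = - \frac{1}{36246}$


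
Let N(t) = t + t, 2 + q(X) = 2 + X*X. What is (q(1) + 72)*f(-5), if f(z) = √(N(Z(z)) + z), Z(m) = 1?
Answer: 73*I*√3 ≈ 126.44*I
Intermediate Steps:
q(X) = X² (q(X) = -2 + (2 + X*X) = -2 + (2 + X²) = X²)
N(t) = 2*t
f(z) = √(2 + z) (f(z) = √(2*1 + z) = √(2 + z))
(q(1) + 72)*f(-5) = (1² + 72)*√(2 - 5) = (1 + 72)*√(-3) = 73*(I*√3) = 73*I*√3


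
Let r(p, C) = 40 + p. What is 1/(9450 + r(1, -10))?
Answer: 1/9491 ≈ 0.00010536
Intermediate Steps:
1/(9450 + r(1, -10)) = 1/(9450 + (40 + 1)) = 1/(9450 + 41) = 1/9491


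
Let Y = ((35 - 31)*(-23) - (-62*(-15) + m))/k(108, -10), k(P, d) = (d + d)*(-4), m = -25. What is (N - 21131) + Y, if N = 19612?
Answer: -122517/80 ≈ -1531.5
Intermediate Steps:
k(P, d) = -8*d (k(P, d) = (2*d)*(-4) = -8*d)
Y = -997/80 (Y = ((35 - 31)*(-23) - (-62*(-15) - 25))/((-8*(-10))) = (4*(-23) - (930 - 25))/80 = (-92 - 1*905)*(1/80) = (-92 - 905)*(1/80) = -997*1/80 = -997/80 ≈ -12.462)
(N - 21131) + Y = (19612 - 21131) - 997/80 = -1519 - 997/80 = -122517/80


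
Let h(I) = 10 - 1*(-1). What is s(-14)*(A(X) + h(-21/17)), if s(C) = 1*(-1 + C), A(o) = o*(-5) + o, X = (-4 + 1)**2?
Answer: 375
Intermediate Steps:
X = 9 (X = (-3)**2 = 9)
h(I) = 11 (h(I) = 10 + 1 = 11)
A(o) = -4*o (A(o) = -5*o + o = -4*o)
s(C) = -1 + C
s(-14)*(A(X) + h(-21/17)) = (-1 - 14)*(-4*9 + 11) = -15*(-36 + 11) = -15*(-25) = 375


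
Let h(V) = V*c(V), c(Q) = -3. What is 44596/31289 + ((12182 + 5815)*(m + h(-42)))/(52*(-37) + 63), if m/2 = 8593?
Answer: -9748445005340/58228829 ≈ -1.6742e+5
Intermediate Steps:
m = 17186 (m = 2*8593 = 17186)
h(V) = -3*V (h(V) = V*(-3) = -3*V)
44596/31289 + ((12182 + 5815)*(m + h(-42)))/(52*(-37) + 63) = 44596/31289 + ((12182 + 5815)*(17186 - 3*(-42)))/(52*(-37) + 63) = 44596*(1/31289) + (17997*(17186 + 126))/(-1924 + 63) = 44596/31289 + (17997*17312)/(-1861) = 44596/31289 + 311564064*(-1/1861) = 44596/31289 - 311564064/1861 = -9748445005340/58228829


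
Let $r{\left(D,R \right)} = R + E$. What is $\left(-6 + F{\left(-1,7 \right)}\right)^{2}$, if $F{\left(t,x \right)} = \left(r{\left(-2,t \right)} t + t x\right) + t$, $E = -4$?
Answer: $81$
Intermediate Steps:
$r{\left(D,R \right)} = -4 + R$ ($r{\left(D,R \right)} = R - 4 = -4 + R$)
$F{\left(t,x \right)} = t + t x + t \left(-4 + t\right)$ ($F{\left(t,x \right)} = \left(\left(-4 + t\right) t + t x\right) + t = \left(t \left(-4 + t\right) + t x\right) + t = \left(t x + t \left(-4 + t\right)\right) + t = t + t x + t \left(-4 + t\right)$)
$\left(-6 + F{\left(-1,7 \right)}\right)^{2} = \left(-6 - \left(-3 - 1 + 7\right)\right)^{2} = \left(-6 - 3\right)^{2} = \left(-9\right)^{2} = 81$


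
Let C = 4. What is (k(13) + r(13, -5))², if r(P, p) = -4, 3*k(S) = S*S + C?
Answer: 25921/9 ≈ 2880.1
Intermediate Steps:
k(S) = 4/3 + S²/3 (k(S) = (S*S + 4)/3 = (S² + 4)/3 = (4 + S²)/3 = 4/3 + S²/3)
(k(13) + r(13, -5))² = ((4/3 + (⅓)*13²) - 4)² = ((4/3 + (⅓)*169) - 4)² = ((4/3 + 169/3) - 4)² = (173/3 - 4)² = (161/3)² = 25921/9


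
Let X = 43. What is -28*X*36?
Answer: -43344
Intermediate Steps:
-28*X*36 = -28*43*36 = -1204*36 = -43344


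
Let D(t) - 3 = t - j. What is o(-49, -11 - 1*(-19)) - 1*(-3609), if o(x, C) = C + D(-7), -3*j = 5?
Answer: 10844/3 ≈ 3614.7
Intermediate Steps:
j = -5/3 (j = -⅓*5 = -5/3 ≈ -1.6667)
D(t) = 14/3 + t (D(t) = 3 + (t - 1*(-5/3)) = 3 + (t + 5/3) = 3 + (5/3 + t) = 14/3 + t)
o(x, C) = -7/3 + C (o(x, C) = C + (14/3 - 7) = C - 7/3 = -7/3 + C)
o(-49, -11 - 1*(-19)) - 1*(-3609) = (-7/3 + (-11 - 1*(-19))) - 1*(-3609) = (-7/3 + (-11 + 19)) + 3609 = (-7/3 + 8) + 3609 = 17/3 + 3609 = 10844/3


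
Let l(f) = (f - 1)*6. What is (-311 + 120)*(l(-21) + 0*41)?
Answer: 25212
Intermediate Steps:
l(f) = -6 + 6*f (l(f) = (-1 + f)*6 = -6 + 6*f)
(-311 + 120)*(l(-21) + 0*41) = (-311 + 120)*((-6 + 6*(-21)) + 0*41) = -191*((-6 - 126) + 0) = -191*(-132 + 0) = -191*(-132) = 25212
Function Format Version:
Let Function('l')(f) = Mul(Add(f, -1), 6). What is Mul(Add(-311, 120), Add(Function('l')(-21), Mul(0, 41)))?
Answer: 25212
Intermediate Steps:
Function('l')(f) = Add(-6, Mul(6, f)) (Function('l')(f) = Mul(Add(-1, f), 6) = Add(-6, Mul(6, f)))
Mul(Add(-311, 120), Add(Function('l')(-21), Mul(0, 41))) = Mul(Add(-311, 120), Add(Add(-6, Mul(6, -21)), Mul(0, 41))) = Mul(-191, Add(Add(-6, -126), 0)) = Mul(-191, Add(-132, 0)) = Mul(-191, -132) = 25212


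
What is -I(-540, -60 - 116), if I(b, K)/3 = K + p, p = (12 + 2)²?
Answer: -60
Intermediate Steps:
p = 196 (p = 14² = 196)
I(b, K) = 588 + 3*K (I(b, K) = 3*(K + 196) = 3*(196 + K) = 588 + 3*K)
-I(-540, -60 - 116) = -(588 + 3*(-60 - 116)) = -(588 + 3*(-176)) = -(588 - 528) = -1*60 = -60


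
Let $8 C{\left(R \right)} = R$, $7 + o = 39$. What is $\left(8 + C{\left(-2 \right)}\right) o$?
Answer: $248$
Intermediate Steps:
$o = 32$ ($o = -7 + 39 = 32$)
$C{\left(R \right)} = \frac{R}{8}$
$\left(8 + C{\left(-2 \right)}\right) o = \left(8 + \frac{1}{8} \left(-2\right)\right) 32 = \left(8 - \frac{1}{4}\right) 32 = \frac{31}{4} \cdot 32 = 248$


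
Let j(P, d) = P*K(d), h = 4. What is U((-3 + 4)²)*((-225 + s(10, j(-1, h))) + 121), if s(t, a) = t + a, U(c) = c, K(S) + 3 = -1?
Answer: -90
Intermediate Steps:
K(S) = -4 (K(S) = -3 - 1 = -4)
j(P, d) = -4*P (j(P, d) = P*(-4) = -4*P)
s(t, a) = a + t
U((-3 + 4)²)*((-225 + s(10, j(-1, h))) + 121) = (-3 + 4)²*((-225 + (-4*(-1) + 10)) + 121) = 1²*((-225 + (4 + 10)) + 121) = 1*((-225 + 14) + 121) = 1*(-211 + 121) = 1*(-90) = -90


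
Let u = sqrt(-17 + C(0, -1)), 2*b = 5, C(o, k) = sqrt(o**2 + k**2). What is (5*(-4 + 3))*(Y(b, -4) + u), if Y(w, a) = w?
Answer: -25/2 - 20*I ≈ -12.5 - 20.0*I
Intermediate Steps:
C(o, k) = sqrt(k**2 + o**2)
b = 5/2 (b = (1/2)*5 = 5/2 ≈ 2.5000)
u = 4*I (u = sqrt(-17 + sqrt((-1)**2 + 0**2)) = sqrt(-17 + sqrt(1 + 0)) = sqrt(-17 + sqrt(1)) = sqrt(-17 + 1) = sqrt(-16) = 4*I ≈ 4.0*I)
(5*(-4 + 3))*(Y(b, -4) + u) = (5*(-4 + 3))*(5/2 + 4*I) = (5*(-1))*(5/2 + 4*I) = -5*(5/2 + 4*I) = -25/2 - 20*I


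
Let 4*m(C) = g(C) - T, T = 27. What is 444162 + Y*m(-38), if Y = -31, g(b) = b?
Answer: 1778663/4 ≈ 4.4467e+5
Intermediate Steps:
m(C) = -27/4 + C/4 (m(C) = (C - 1*27)/4 = (C - 27)/4 = (-27 + C)/4 = -27/4 + C/4)
444162 + Y*m(-38) = 444162 - 31*(-27/4 + (¼)*(-38)) = 444162 - 31*(-27/4 - 19/2) = 444162 - 31*(-65/4) = 444162 + 2015/4 = 1778663/4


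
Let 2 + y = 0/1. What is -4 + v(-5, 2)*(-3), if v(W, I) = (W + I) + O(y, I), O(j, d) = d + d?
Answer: -7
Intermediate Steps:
y = -2 (y = -2 + 0/1 = -2 + 0*1 = -2 + 0 = -2)
O(j, d) = 2*d
v(W, I) = W + 3*I (v(W, I) = (W + I) + 2*I = (I + W) + 2*I = W + 3*I)
-4 + v(-5, 2)*(-3) = -4 + (-5 + 3*2)*(-3) = -4 + (-5 + 6)*(-3) = -4 + 1*(-3) = -4 - 3 = -7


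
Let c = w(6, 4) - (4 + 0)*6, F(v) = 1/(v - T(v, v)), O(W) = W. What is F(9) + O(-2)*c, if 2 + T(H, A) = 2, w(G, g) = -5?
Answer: 523/9 ≈ 58.111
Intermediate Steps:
T(H, A) = 0 (T(H, A) = -2 + 2 = 0)
F(v) = 1/v (F(v) = 1/(v - 1*0) = 1/(v + 0) = 1/v)
c = -29 (c = -5 - (4 + 0)*6 = -5 - 4*6 = -5 - 1*24 = -5 - 24 = -29)
F(9) + O(-2)*c = 1/9 - 2*(-29) = 1/9 + 58 = 523/9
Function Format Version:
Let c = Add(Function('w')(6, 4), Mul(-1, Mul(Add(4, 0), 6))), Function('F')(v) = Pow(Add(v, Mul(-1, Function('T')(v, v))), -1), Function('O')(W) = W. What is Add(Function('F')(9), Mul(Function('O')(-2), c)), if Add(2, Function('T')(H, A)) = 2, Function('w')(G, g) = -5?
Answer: Rational(523, 9) ≈ 58.111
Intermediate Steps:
Function('T')(H, A) = 0 (Function('T')(H, A) = Add(-2, 2) = 0)
Function('F')(v) = Pow(v, -1) (Function('F')(v) = Pow(Add(v, Mul(-1, 0)), -1) = Pow(Add(v, 0), -1) = Pow(v, -1))
c = -29 (c = Add(-5, Mul(-1, Mul(Add(4, 0), 6))) = Add(-5, Mul(-1, Mul(4, 6))) = Add(-5, Mul(-1, 24)) = Add(-5, -24) = -29)
Add(Function('F')(9), Mul(Function('O')(-2), c)) = Add(Pow(9, -1), Mul(-2, -29)) = Add(Rational(1, 9), 58) = Rational(523, 9)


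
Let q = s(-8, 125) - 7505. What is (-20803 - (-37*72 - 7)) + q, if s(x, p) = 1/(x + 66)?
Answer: -1486945/58 ≈ -25637.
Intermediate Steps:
s(x, p) = 1/(66 + x)
q = -435289/58 (q = 1/(66 - 8) - 7505 = 1/58 - 7505 = -435289/58 ≈ -7505.0)
(-20803 - (-37*72 - 7)) + q = (-20803 - (-37*72 - 7)) - 435289/58 = (-20803 - (-2664 - 7)) - 435289/58 = (-20803 - 1*(-2671)) - 435289/58 = (-20803 + 2671) - 435289/58 = -18132 - 435289/58 = -1486945/58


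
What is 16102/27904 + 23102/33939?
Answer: 595561993/473516928 ≈ 1.2577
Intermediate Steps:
16102/27904 + 23102/33939 = 16102*(1/27904) + 23102*(1/33939) = 8051/13952 + 23102/33939 = 595561993/473516928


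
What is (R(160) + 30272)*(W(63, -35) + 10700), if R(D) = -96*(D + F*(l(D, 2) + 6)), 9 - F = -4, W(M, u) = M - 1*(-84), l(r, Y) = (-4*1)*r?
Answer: 8744243968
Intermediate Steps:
l(r, Y) = -4*r
W(M, u) = 84 + M (W(M, u) = M + 84 = 84 + M)
F = 13 (F = 9 - 1*(-4) = 9 + 4 = 13)
R(D) = -7488 + 4896*D (R(D) = -96*(D + 13*(-4*D + 6)) = -96*(D + 13*(6 - 4*D)) = -96*(D + (78 - 52*D)) = -96*(78 - 51*D) = -7488 + 4896*D)
(R(160) + 30272)*(W(63, -35) + 10700) = ((-7488 + 4896*160) + 30272)*((84 + 63) + 10700) = ((-7488 + 783360) + 30272)*(147 + 10700) = (775872 + 30272)*10847 = 806144*10847 = 8744243968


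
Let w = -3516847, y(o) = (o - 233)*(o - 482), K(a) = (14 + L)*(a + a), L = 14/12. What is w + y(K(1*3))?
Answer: -3461325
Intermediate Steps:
L = 7/6 (L = 14*(1/12) = 7/6 ≈ 1.1667)
K(a) = 91*a/3 (K(a) = (14 + 7/6)*(a + a) = 91*(2*a)/6 = 91*a/3)
y(o) = (-482 + o)*(-233 + o) (y(o) = (-233 + o)*(-482 + o) = (-482 + o)*(-233 + o))
w + y(K(1*3)) = -3516847 + (112306 + (91*(1*3)/3)**2 - 65065*1*3/3) = -3516847 + (112306 + ((91/3)*3)**2 - 65065*3/3) = -3516847 + (112306 + 91**2 - 715*91) = -3516847 + (112306 + 8281 - 65065) = -3516847 + 55522 = -3461325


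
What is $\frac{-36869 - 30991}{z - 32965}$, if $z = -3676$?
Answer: $\frac{67860}{36641} \approx 1.852$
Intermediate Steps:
$\frac{-36869 - 30991}{z - 32965} = \frac{-36869 - 30991}{-3676 - 32965} = - \frac{67860}{-36641} = \left(-67860\right) \left(- \frac{1}{36641}\right) = \frac{67860}{36641}$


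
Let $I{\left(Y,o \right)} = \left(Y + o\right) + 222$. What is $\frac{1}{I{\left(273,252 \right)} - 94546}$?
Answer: $- \frac{1}{93799} \approx -1.0661 \cdot 10^{-5}$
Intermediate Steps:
$I{\left(Y,o \right)} = 222 + Y + o$
$\frac{1}{I{\left(273,252 \right)} - 94546} = \frac{1}{\left(222 + 273 + 252\right) - 94546} = \frac{1}{747 - 94546} = \frac{1}{-93799} = - \frac{1}{93799}$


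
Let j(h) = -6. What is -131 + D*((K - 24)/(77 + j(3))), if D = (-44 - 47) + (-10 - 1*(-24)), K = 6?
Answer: -7915/71 ≈ -111.48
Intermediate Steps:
D = -77 (D = -91 + (-10 + 24) = -91 + 14 = -77)
-131 + D*((K - 24)/(77 + j(3))) = -131 - 77*(6 - 24)/(77 - 6) = -131 - (-1386)/71 = -131 - 77*(-18/71) = -131 + 1386/71 = -7915/71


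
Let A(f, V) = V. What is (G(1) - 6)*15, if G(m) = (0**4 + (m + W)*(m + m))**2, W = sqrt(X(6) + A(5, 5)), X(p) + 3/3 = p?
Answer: 570 + 120*sqrt(10) ≈ 949.47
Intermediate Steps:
X(p) = -1 + p
W = sqrt(10) (W = sqrt((-1 + 6) + 5) = sqrt(5 + 5) = sqrt(10) ≈ 3.1623)
G(m) = 4*m**2*(m + sqrt(10))**2 (G(m) = (0**4 + (m + sqrt(10))*(m + m))**2 = (0 + (m + sqrt(10))*(2*m))**2 = (0 + 2*m*(m + sqrt(10)))**2 = (2*m*(m + sqrt(10)))**2 = 4*m**2*(m + sqrt(10))**2)
(G(1) - 6)*15 = (4*1**2*(1 + sqrt(10))**2 - 6)*15 = (4*1*(1 + sqrt(10))**2 - 6)*15 = (4*(1 + sqrt(10))**2 - 6)*15 = (-6 + 4*(1 + sqrt(10))**2)*15 = -90 + 60*(1 + sqrt(10))**2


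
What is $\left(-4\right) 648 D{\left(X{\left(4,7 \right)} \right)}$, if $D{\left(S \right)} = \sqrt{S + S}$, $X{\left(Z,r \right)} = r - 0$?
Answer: $- 2592 \sqrt{14} \approx -9698.4$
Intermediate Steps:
$X{\left(Z,r \right)} = r$ ($X{\left(Z,r \right)} = r + 0 = r$)
$D{\left(S \right)} = \sqrt{2} \sqrt{S}$ ($D{\left(S \right)} = \sqrt{2 S} = \sqrt{2} \sqrt{S}$)
$\left(-4\right) 648 D{\left(X{\left(4,7 \right)} \right)} = \left(-4\right) 648 \sqrt{2} \sqrt{7} = - 2592 \sqrt{14}$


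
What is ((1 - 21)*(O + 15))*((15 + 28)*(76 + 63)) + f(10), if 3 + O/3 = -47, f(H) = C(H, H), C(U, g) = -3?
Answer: 16137897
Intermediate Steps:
f(H) = -3
O = -150 (O = -9 + 3*(-47) = -9 - 141 = -150)
((1 - 21)*(O + 15))*((15 + 28)*(76 + 63)) + f(10) = ((1 - 21)*(-150 + 15))*((15 + 28)*(76 + 63)) - 3 = (-20*(-135))*(43*139) - 3 = 2700*5977 - 3 = 16137900 - 3 = 16137897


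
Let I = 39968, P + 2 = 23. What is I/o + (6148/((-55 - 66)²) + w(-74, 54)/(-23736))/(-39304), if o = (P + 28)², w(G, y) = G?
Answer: 16056402406011115/964557823839456 ≈ 16.646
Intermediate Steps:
P = 21 (P = -2 + 23 = 21)
o = 2401 (o = (21 + 28)² = 49² = 2401)
I/o + (6148/((-55 - 66)²) + w(-74, 54)/(-23736))/(-39304) = 39968/2401 + (6148/((-55 - 66)²) - 74/(-23736))/(-39304) = 39968*(1/2401) + (6148/((-121)²) - 74*(-1/23736))*(-1/39304) = 39968/2401 + (6148/14641 + 37/11868)*(-1/39304) = 39968/2401 + (73506181/173759388)*(-1/39304) = 39968/2401 - 4323893/401731705056 = 16056402406011115/964557823839456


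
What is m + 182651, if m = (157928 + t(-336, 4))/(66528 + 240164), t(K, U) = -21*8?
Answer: 14004439563/76673 ≈ 1.8265e+5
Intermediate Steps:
t(K, U) = -168
m = 39440/76673 (m = (157928 - 168)/(66528 + 240164) = 157760/306692 = 157760*(1/306692) = 39440/76673 ≈ 0.51439)
m + 182651 = 39440/76673 + 182651 = 14004439563/76673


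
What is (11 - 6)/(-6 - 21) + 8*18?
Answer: 3883/27 ≈ 143.81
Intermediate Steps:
(11 - 6)/(-6 - 21) + 8*18 = 5/(-27) + 144 = 5*(-1/27) + 144 = -5/27 + 144 = 3883/27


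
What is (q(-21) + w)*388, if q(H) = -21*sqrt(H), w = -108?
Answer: -41904 - 8148*I*sqrt(21) ≈ -41904.0 - 37339.0*I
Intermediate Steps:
(q(-21) + w)*388 = (-21*I*sqrt(21) - 108)*388 = (-108 - 21*I*sqrt(21))*388 = -41904 - 8148*I*sqrt(21)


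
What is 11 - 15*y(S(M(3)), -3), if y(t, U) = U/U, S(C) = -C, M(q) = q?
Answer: -4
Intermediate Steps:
y(t, U) = 1
11 - 15*y(S(M(3)), -3) = 11 - 15*1 = 11 - 15 = -4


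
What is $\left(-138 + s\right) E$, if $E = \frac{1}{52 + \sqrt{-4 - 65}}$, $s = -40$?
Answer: $- \frac{9256}{2773} + \frac{178 i \sqrt{69}}{2773} \approx -3.3379 + 0.53321 i$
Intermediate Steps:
$E = \frac{1}{52 + i \sqrt{69}}$ ($E = \frac{1}{52 + \sqrt{-69}} = \frac{1}{52 + i \sqrt{69}} \approx 0.018752 - 0.0029955 i$)
$\left(-138 + s\right) E = \left(-138 - 40\right) \left(\frac{52}{2773} - \frac{i \sqrt{69}}{2773}\right) = - 178 \left(\frac{52}{2773} - \frac{i \sqrt{69}}{2773}\right) = - \frac{9256}{2773} + \frac{178 i \sqrt{69}}{2773}$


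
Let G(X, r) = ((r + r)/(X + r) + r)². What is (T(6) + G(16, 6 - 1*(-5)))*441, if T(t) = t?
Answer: 5200615/81 ≈ 64205.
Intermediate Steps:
G(X, r) = (r + 2*r/(X + r))² (G(X, r) = ((2*r)/(X + r) + r)² = (2*r/(X + r) + r)² = (r + 2*r/(X + r))²)
(T(6) + G(16, 6 - 1*(-5)))*441 = (6 + (6 - 1*(-5))²*(2 + 16 + (6 - 1*(-5)))²/(16 + (6 - 1*(-5)))²)*441 = (6 + (6 + 5)²*(2 + 16 + (6 + 5))²/(16 + (6 + 5))²)*441 = (6 + 11²*(2 + 16 + 11)²/(16 + 11)²)*441 = (6 + 121*29²/27²)*441 = (6 + 121*(1/729)*841)*441 = (6 + 101761/729)*441 = (106135/729)*441 = 5200615/81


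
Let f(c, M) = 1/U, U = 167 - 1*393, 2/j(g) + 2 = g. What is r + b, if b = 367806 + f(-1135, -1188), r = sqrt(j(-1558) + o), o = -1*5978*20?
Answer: 83124155/226 + I*sqrt(18185076195)/390 ≈ 3.6781e+5 + 345.77*I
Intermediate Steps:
j(g) = 2/(-2 + g)
U = -226 (U = 167 - 393 = -226)
o = -119560 (o = -5978*20 = -119560)
f(c, M) = -1/226 (f(c, M) = 1/(-226) = -1/226)
r = I*sqrt(18185076195)/390 (r = sqrt(2/(-2 - 1558) - 119560) = sqrt(2/(-1560) - 119560) = sqrt(2*(-1/1560) - 119560) = sqrt(-1/780 - 119560) = sqrt(-93256801/780) = I*sqrt(18185076195)/390 ≈ 345.77*I)
b = 83124155/226 (b = 367806 - 1/226 = 83124155/226 ≈ 3.6781e+5)
r + b = I*sqrt(18185076195)/390 + 83124155/226 = 83124155/226 + I*sqrt(18185076195)/390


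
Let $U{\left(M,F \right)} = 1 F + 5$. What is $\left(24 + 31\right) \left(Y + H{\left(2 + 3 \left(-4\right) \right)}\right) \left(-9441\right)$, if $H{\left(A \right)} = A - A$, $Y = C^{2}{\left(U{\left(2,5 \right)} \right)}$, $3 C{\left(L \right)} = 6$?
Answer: $-2077020$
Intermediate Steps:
$U{\left(M,F \right)} = 5 + F$ ($U{\left(M,F \right)} = F + 5 = 5 + F$)
$C{\left(L \right)} = 2$ ($C{\left(L \right)} = \frac{1}{3} \cdot 6 = 2$)
$Y = 4$ ($Y = 2^{2} = 4$)
$H{\left(A \right)} = 0$
$\left(24 + 31\right) \left(Y + H{\left(2 + 3 \left(-4\right) \right)}\right) \left(-9441\right) = \left(24 + 31\right) \left(4 + 0\right) \left(-9441\right) = 55 \cdot 4 \left(-9441\right) = 220 \left(-9441\right) = -2077020$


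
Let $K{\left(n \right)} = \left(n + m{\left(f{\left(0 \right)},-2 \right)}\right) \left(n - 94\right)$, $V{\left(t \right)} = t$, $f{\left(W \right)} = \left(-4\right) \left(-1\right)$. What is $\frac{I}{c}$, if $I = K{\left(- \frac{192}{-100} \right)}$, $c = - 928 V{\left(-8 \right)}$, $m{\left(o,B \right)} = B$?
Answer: $\frac{1151}{1160000} \approx 0.00099224$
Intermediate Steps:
$f{\left(W \right)} = 4$
$K{\left(n \right)} = \left(-94 + n\right) \left(-2 + n\right)$ ($K{\left(n \right)} = \left(n - 2\right) \left(n - 94\right) = \left(-2 + n\right) \left(-94 + n\right) = \left(-94 + n\right) \left(-2 + n\right)$)
$c = 7424$ ($c = \left(-928\right) \left(-8\right) = 7424$)
$I = \frac{4604}{625}$ ($I = 188 + \left(- \frac{192}{-100}\right)^{2} - 96 \left(- \frac{192}{-100}\right) = 188 + \left(\left(-192\right) \left(- \frac{1}{100}\right)\right)^{2} - 96 \left(\left(-192\right) \left(- \frac{1}{100}\right)\right) = 188 + \left(\frac{48}{25}\right)^{2} - \frac{4608}{25} = 188 + \frac{2304}{625} - \frac{4608}{25} = \frac{4604}{625} \approx 7.3664$)
$\frac{I}{c} = \frac{4604}{625 \cdot 7424} = \frac{4604}{625} \cdot \frac{1}{7424} = \frac{1151}{1160000}$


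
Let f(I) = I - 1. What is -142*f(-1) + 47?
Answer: 331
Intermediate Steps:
f(I) = -1 + I
-142*f(-1) + 47 = -142*(-1 - 1) + 47 = -142*(-2) + 47 = 284 + 47 = 331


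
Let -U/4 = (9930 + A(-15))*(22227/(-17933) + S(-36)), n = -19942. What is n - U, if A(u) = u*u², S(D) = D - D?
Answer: -940411826/17933 ≈ -52440.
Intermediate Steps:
S(D) = 0
A(u) = u³
U = 582791940/17933 (U = -4*(9930 + (-15)³)*(22227/(-17933) + 0) = -4*(9930 - 3375)*(22227*(-1/17933) + 0) = -26220*(-22227/17933 + 0) = -26220*(-22227)/17933 = -4*(-145697985/17933) = 582791940/17933 ≈ 32498.)
n - U = -19942 - 1*582791940/17933 = -19942 - 582791940/17933 = -940411826/17933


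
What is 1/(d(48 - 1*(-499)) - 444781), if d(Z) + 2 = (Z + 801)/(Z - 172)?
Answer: -375/166792277 ≈ -2.2483e-6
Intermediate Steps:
d(Z) = -2 + (801 + Z)/(-172 + Z) (d(Z) = -2 + (Z + 801)/(Z - 172) = -2 + (801 + Z)/(-172 + Z))
1/(d(48 - 1*(-499)) - 444781) = 1/((1145 - (48 - 1*(-499)))/(-172 + (48 - 1*(-499))) - 444781) = 1/((1145 - (48 + 499))/(-172 + (48 + 499)) - 444781) = 1/((1145 - 1*547)/(-172 + 547) - 444781) = 1/((1145 - 547)/375 - 444781) = 1/((1/375)*598 - 444781) = 1/(598/375 - 444781) = 1/(-166792277/375) = -375/166792277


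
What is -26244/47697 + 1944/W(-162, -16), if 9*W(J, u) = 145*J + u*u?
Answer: -240709968/184698683 ≈ -1.3033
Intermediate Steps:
W(J, u) = u²/9 + 145*J/9 (W(J, u) = (145*J + u*u)/9 = (145*J + u²)/9 = (u² + 145*J)/9 = u²/9 + 145*J/9)
-26244/47697 + 1944/W(-162, -16) = -26244/47697 + 1944/((⅑)*(-16)² + (145/9)*(-162)) = -26244*1/47697 + 1944/((⅑)*256 - 2610) = -8748/15899 + 1944/(256/9 - 2610) = -8748/15899 + 1944/(-23234/9) = -8748/15899 + 1944*(-9/23234) = -8748/15899 - 8748/11617 = -240709968/184698683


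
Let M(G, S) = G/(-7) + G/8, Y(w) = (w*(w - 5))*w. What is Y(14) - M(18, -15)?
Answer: 49401/28 ≈ 1764.3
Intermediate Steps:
Y(w) = w²*(-5 + w) (Y(w) = (w*(-5 + w))*w = w²*(-5 + w))
M(G, S) = -G/56 (M(G, S) = G*(-⅐) + G*(⅛) = -G/7 + G/8 = -G/56)
Y(14) - M(18, -15) = 14²*(-5 + 14) - (-1)*18/56 = 196*9 - 1*(-9/28) = 1764 + 9/28 = 49401/28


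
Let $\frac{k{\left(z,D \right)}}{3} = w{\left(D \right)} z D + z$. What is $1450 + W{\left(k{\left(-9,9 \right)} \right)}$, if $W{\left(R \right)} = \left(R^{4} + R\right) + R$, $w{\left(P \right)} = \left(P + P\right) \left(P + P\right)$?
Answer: $38476961885282610493$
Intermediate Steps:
$w{\left(P \right)} = 4 P^{2}$ ($w{\left(P \right)} = 2 P 2 P = 4 P^{2}$)
$k{\left(z,D \right)} = 3 z + 12 z D^{3}$ ($k{\left(z,D \right)} = 3 \left(4 D^{2} z D + z\right) = 3 \left(4 z D^{2} D + z\right) = 3 \left(4 z D^{3} + z\right) = 3 \left(z + 4 z D^{3}\right) = 3 z + 12 z D^{3}$)
$W{\left(R \right)} = R^{4} + 2 R$ ($W{\left(R \right)} = \left(R + R^{4}\right) + R = R^{4} + 2 R$)
$1450 + W{\left(k{\left(-9,9 \right)} \right)} = 1450 + 3 \left(-9\right) \left(1 + 4 \cdot 9^{3}\right) \left(2 + \left(3 \left(-9\right) \left(1 + 4 \cdot 9^{3}\right)\right)^{3}\right) = 1450 + 3 \left(-9\right) \left(1 + 4 \cdot 729\right) \left(2 + \left(3 \left(-9\right) \left(1 + 4 \cdot 729\right)\right)^{3}\right) = 1450 + 3 \left(-9\right) \left(1 + 2916\right) \left(2 + \left(3 \left(-9\right) \left(1 + 2916\right)\right)^{3}\right) = 1450 + 3 \left(-9\right) 2917 \left(2 + \left(3 \left(-9\right) 2917\right)^{3}\right) = 1450 - 78759 \left(2 + \left(-78759\right)^{3}\right) = 1450 - 78759 \left(2 - 488540508199479\right) = 1450 - -38476961885282609043 = 1450 + 38476961885282609043 = 38476961885282610493$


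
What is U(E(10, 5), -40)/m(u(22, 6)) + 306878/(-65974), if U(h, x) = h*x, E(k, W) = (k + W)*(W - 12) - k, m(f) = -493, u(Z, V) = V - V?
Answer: -227385627/16262591 ≈ -13.982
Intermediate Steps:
u(Z, V) = 0
E(k, W) = -k + (-12 + W)*(W + k) (E(k, W) = (W + k)*(-12 + W) - k = (-12 + W)*(W + k) - k = -k + (-12 + W)*(W + k))
U(E(10, 5), -40)/m(u(22, 6)) + 306878/(-65974) = ((5² - 13*10 - 12*5 + 5*10)*(-40))/(-493) + 306878/(-65974) = ((25 - 130 - 60 + 50)*(-40))*(-1/493) + 306878*(-1/65974) = -115*(-40)*(-1/493) - 153439/32987 = 4600*(-1/493) - 153439/32987 = -4600/493 - 153439/32987 = -227385627/16262591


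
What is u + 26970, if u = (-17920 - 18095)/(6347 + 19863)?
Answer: 141369537/5242 ≈ 26969.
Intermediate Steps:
u = -7203/5242 (u = -36015/26210 = -36015*1/26210 = -7203/5242 ≈ -1.3741)
u + 26970 = -7203/5242 + 26970 = 141369537/5242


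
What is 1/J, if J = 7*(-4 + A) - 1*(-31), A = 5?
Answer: 1/38 ≈ 0.026316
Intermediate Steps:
J = 38 (J = 7*(-4 + 5) - 1*(-31) = 7*1 + 31 = 7 + 31 = 38)
1/J = 1/38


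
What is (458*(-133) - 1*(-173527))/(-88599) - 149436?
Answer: -13239992777/88599 ≈ -1.4944e+5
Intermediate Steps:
(458*(-133) - 1*(-173527))/(-88599) - 149436 = (-60914 + 173527)*(-1/88599) - 149436 = 112613*(-1/88599) - 149436 = -112613/88599 - 149436 = -13239992777/88599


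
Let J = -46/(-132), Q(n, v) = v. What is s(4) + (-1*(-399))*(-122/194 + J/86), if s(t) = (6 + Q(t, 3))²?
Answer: -30887221/183524 ≈ -168.30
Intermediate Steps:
s(t) = 81 (s(t) = (6 + 3)² = 9² = 81)
J = 23/66 (J = -46*(-1)/132 = -1*(-23/66) = 23/66 ≈ 0.34848)
s(4) + (-1*(-399))*(-122/194 + J/86) = 81 + (-1*(-399))*(-122/194 + (23/66)/86) = 81 + 399*(-122*1/194 + (23/66)*(1/86)) = 81 + 399*(-61/97 + 23/5676) = 81 + 399*(-344005/550572) = 81 - 45752665/183524 = -30887221/183524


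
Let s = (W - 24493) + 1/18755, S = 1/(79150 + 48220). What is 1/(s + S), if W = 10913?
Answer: -95552974/1297609381075 ≈ -7.3638e-5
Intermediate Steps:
S = 1/127370 ≈ 7.8511e-6
s = -254692899/18755 (s = (10913 - 24493) + 1/18755 = -13580 + 1/18755 = -254692899/18755 ≈ -13580.)
1/(s + S) = 1/(-254692899/18755 + 1/127370) = 1/(-1297609381075/95552974) = -95552974/1297609381075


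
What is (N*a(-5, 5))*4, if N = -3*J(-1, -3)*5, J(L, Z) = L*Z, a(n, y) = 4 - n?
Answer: -1620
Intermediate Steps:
N = -45 (N = -(-3)*(-3)*5 = -3*3*5 = -9*5 = -45)
(N*a(-5, 5))*4 = -45*(4 - 1*(-5))*4 = -45*(4 + 5)*4 = -45*9*4 = -405*4 = -1620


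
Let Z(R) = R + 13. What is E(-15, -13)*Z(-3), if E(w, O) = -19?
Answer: -190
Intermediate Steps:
Z(R) = 13 + R
E(-15, -13)*Z(-3) = -19*(13 - 3) = -19*10 = -190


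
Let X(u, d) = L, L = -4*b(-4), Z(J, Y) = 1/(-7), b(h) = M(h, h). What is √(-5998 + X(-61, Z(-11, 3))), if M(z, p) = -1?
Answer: 9*I*√74 ≈ 77.421*I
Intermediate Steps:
b(h) = -1
Z(J, Y) = -⅐
L = 4 (L = -4*(-1) = 4)
X(u, d) = 4
√(-5998 + X(-61, Z(-11, 3))) = √(-5998 + 4) = √(-5994) = 9*I*√74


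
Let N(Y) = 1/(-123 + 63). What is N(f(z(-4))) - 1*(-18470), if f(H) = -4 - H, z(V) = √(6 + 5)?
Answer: 1108199/60 ≈ 18470.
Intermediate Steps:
z(V) = √11
N(Y) = -1/60 (N(Y) = 1/(-60) = -1/60)
N(f(z(-4))) - 1*(-18470) = -1/60 - 1*(-18470) = -1/60 + 18470 = 1108199/60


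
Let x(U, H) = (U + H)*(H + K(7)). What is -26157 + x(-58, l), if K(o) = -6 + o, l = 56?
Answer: -26271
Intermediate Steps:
x(U, H) = (1 + H)*(H + U) (x(U, H) = (U + H)*(H + (-6 + 7)) = (H + U)*(H + 1) = (H + U)*(1 + H) = (1 + H)*(H + U))
-26157 + x(-58, l) = -26157 + (56 - 58 + 56² + 56*(-58)) = -26157 + (56 - 58 + 3136 - 3248) = -26157 - 114 = -26271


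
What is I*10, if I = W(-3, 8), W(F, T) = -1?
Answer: -10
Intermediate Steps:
I = -1
I*10 = -1*10 = -10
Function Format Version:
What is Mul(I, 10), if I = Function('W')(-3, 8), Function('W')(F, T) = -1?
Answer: -10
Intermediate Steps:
I = -1
Mul(I, 10) = Mul(-1, 10) = -10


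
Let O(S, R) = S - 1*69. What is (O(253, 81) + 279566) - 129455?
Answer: 150295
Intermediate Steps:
O(S, R) = -69 + S (O(S, R) = S - 69 = -69 + S)
(O(253, 81) + 279566) - 129455 = ((-69 + 253) + 279566) - 129455 = (184 + 279566) - 129455 = 279750 - 129455 = 150295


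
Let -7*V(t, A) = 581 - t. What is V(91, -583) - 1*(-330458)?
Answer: 330388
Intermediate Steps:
V(t, A) = -83 + t/7 (V(t, A) = -(581 - t)/7 = -83 + t/7)
V(91, -583) - 1*(-330458) = (-83 + (1/7)*91) - 1*(-330458) = (-83 + 13) + 330458 = -70 + 330458 = 330388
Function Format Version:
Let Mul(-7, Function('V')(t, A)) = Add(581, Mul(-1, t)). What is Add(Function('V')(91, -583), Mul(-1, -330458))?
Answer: 330388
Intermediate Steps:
Function('V')(t, A) = Add(-83, Mul(Rational(1, 7), t)) (Function('V')(t, A) = Mul(Rational(-1, 7), Add(581, Mul(-1, t))) = Add(-83, Mul(Rational(1, 7), t)))
Add(Function('V')(91, -583), Mul(-1, -330458)) = Add(Add(-83, Mul(Rational(1, 7), 91)), Mul(-1, -330458)) = Add(Add(-83, 13), 330458) = Add(-70, 330458) = 330388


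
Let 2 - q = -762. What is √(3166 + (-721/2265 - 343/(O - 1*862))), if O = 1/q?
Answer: √143767953492972299985/213093465 ≈ 56.268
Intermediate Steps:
q = 764 (q = 2 - 1*(-762) = 2 + 762 = 764)
O = 1/764 ≈ 0.0013089
√(3166 + (-721/2265 - 343/(O - 1*862))) = √(3166 + (-721/2265 - 343/(1/764 - 1*862))) = √(3166 + (-721*1/2265 - 343/(1/764 - 862))) = √(3166 + (-721/2265 - 343/(-658567/764))) = √(3166 + (-721/2265 - 343*(-764/658567))) = √(3166 + (-721/2265 + 37436/94081)) = √(3166 + 16960139/213093465) = √(674670870329/213093465) = √143767953492972299985/213093465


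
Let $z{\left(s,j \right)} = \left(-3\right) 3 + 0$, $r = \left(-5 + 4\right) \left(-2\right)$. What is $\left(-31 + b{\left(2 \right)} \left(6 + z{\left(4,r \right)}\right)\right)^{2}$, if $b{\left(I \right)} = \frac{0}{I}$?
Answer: $961$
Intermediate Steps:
$r = 2$ ($r = \left(-1\right) \left(-2\right) = 2$)
$b{\left(I \right)} = 0$
$z{\left(s,j \right)} = -9$ ($z{\left(s,j \right)} = -9 + 0 = -9$)
$\left(-31 + b{\left(2 \right)} \left(6 + z{\left(4,r \right)}\right)\right)^{2} = \left(-31 + 0 \left(6 - 9\right)\right)^{2} = \left(-31 + 0 \left(-3\right)\right)^{2} = \left(-31 + 0\right)^{2} = \left(-31\right)^{2} = 961$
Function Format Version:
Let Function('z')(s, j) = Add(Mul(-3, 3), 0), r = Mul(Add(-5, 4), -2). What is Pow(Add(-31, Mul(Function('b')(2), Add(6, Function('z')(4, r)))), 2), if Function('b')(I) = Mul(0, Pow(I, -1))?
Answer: 961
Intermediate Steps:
r = 2 (r = Mul(-1, -2) = 2)
Function('b')(I) = 0
Function('z')(s, j) = -9 (Function('z')(s, j) = Add(-9, 0) = -9)
Pow(Add(-31, Mul(Function('b')(2), Add(6, Function('z')(4, r)))), 2) = Pow(Add(-31, Mul(0, Add(6, -9))), 2) = Pow(Add(-31, Mul(0, -3)), 2) = Pow(Add(-31, 0), 2) = Pow(-31, 2) = 961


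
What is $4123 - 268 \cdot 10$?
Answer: $1443$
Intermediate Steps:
$4123 - 268 \cdot 10 = 4123 - 2680 = 1443$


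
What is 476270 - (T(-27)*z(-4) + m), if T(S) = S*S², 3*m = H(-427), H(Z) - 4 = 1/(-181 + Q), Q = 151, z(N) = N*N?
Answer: 71207701/90 ≈ 7.9120e+5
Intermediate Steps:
z(N) = N²
H(Z) = 119/30 (H(Z) = 4 + 1/(-181 + 151) = 4 + 1/(-30) = 4 - 1/30 = 119/30)
m = 119/90 (m = (⅓)*(119/30) = 119/90 ≈ 1.3222)
T(S) = S³
476270 - (T(-27)*z(-4) + m) = 476270 - ((-27)³*(-4)² + 119/90) = 476270 - (-19683*16 + 119/90) = 476270 - (-314928 + 119/90) = 476270 - 1*(-28343401/90) = 476270 + 28343401/90 = 71207701/90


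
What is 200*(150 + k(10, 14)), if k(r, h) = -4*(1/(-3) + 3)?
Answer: 83600/3 ≈ 27867.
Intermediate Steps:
k(r, h) = -32/3 (k(r, h) = -4*(-⅓ + 3) = -4*8/3 = -32/3)
200*(150 + k(10, 14)) = 200*(150 - 32/3) = 200*(418/3) = 83600/3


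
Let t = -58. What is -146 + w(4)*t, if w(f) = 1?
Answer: -204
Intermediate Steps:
-146 + w(4)*t = -146 + 1*(-58) = -146 - 58 = -204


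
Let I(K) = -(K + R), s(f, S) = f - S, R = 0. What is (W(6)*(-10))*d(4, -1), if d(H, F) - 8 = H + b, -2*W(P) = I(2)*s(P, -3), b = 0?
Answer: -1080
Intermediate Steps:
I(K) = -K (I(K) = -(K + 0) = -K)
W(P) = 3 + P (W(P) = -(-1*2)*(P - 1*(-3))/2 = -(-1)*(P + 3) = -(-1)*(3 + P) = -(-6 - 2*P)/2 = 3 + P)
d(H, F) = 8 + H (d(H, F) = 8 + (H + 0) = 8 + H)
(W(6)*(-10))*d(4, -1) = ((3 + 6)*(-10))*(8 + 4) = (9*(-10))*12 = -90*12 = -1080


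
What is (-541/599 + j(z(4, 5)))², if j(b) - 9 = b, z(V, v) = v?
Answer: 61544025/358801 ≈ 171.53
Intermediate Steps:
j(b) = 9 + b
(-541/599 + j(z(4, 5)))² = (-541/599 + (9 + 5))² = (-541*1/599 + 14)² = (-541/599 + 14)² = (7845/599)² = 61544025/358801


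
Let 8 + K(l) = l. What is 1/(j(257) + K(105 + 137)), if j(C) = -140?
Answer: 1/94 ≈ 0.010638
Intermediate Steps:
K(l) = -8 + l
1/(j(257) + K(105 + 137)) = 1/(-140 + (-8 + (105 + 137))) = 1/(-140 + (-8 + 242)) = 1/(-140 + 234) = 1/94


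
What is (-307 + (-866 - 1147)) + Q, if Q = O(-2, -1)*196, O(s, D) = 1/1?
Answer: -2124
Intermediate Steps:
O(s, D) = 1
Q = 196 (Q = 1*196 = 196)
(-307 + (-866 - 1147)) + Q = (-307 + (-866 - 1147)) + 196 = (-307 - 2013) + 196 = -2320 + 196 = -2124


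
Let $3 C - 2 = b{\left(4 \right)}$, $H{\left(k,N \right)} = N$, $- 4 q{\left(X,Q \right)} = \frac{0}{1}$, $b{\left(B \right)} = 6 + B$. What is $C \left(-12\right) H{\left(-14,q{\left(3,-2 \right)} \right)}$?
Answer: $0$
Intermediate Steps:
$q{\left(X,Q \right)} = 0$ ($q{\left(X,Q \right)} = - \frac{0 \cdot 1^{-1}}{4} = - \frac{0 \cdot 1}{4} = \left(- \frac{1}{4}\right) 0 = 0$)
$C = 4$ ($C = \frac{2}{3} + \frac{6 + 4}{3} = \frac{2}{3} + \frac{1}{3} \cdot 10 = \frac{2}{3} + \frac{10}{3} = 4$)
$C \left(-12\right) H{\left(-14,q{\left(3,-2 \right)} \right)} = 4 \left(-12\right) 0 = \left(-48\right) 0 = 0$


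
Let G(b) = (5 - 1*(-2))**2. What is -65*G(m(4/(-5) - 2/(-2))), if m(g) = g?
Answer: -3185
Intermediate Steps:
G(b) = 49 (G(b) = (5 + 2)**2 = 7**2 = 49)
-65*G(m(4/(-5) - 2/(-2))) = -65*49 = -3185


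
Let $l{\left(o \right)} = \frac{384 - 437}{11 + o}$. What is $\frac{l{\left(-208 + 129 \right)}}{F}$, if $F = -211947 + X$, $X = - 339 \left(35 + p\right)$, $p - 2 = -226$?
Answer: $- \frac{53}{10055568} \approx -5.2707 \cdot 10^{-6}$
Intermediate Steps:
$p = -224$ ($p = 2 - 226 = -224$)
$l{\left(o \right)} = - \frac{53}{11 + o}$
$X = 64071$ ($X = - 339 \left(35 - 224\right) = \left(-339\right) \left(-189\right) = 64071$)
$F = -147876$ ($F = -211947 + 64071 = -147876$)
$\frac{l{\left(-208 + 129 \right)}}{F} = \frac{\left(-53\right) \frac{1}{11 + \left(-208 + 129\right)}}{-147876} = - \frac{53}{11 - 79} \left(- \frac{1}{147876}\right) = - \frac{53}{-68} \left(- \frac{1}{147876}\right) = \left(-53\right) \left(- \frac{1}{68}\right) \left(- \frac{1}{147876}\right) = \frac{53}{68} \left(- \frac{1}{147876}\right) = - \frac{53}{10055568}$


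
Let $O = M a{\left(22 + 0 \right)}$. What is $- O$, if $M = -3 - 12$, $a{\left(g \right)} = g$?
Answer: $330$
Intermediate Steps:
$M = -15$ ($M = -3 - 12 = -15$)
$O = -330$ ($O = - 15 \left(22 + 0\right) = \left(-15\right) 22 = -330$)
$- O = \left(-1\right) \left(-330\right) = 330$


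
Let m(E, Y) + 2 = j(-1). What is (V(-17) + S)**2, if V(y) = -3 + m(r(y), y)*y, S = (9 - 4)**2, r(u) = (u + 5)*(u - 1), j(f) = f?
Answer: 5329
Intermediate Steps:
r(u) = (-1 + u)*(5 + u) (r(u) = (5 + u)*(-1 + u) = (-1 + u)*(5 + u))
m(E, Y) = -3 (m(E, Y) = -2 - 1 = -3)
S = 25 (S = 5**2 = 25)
V(y) = -3 - 3*y
(V(-17) + S)**2 = ((-3 - 3*(-17)) + 25)**2 = ((-3 + 51) + 25)**2 = (48 + 25)**2 = 73**2 = 5329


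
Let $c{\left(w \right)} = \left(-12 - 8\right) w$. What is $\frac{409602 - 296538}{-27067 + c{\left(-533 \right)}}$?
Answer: $- \frac{37688}{5469} \approx -6.8912$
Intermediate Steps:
$c{\left(w \right)} = - 20 w$
$\frac{409602 - 296538}{-27067 + c{\left(-533 \right)}} = \frac{409602 - 296538}{-27067 - -10660} = \frac{113064}{-27067 + 10660} = \frac{113064}{-16407} = 113064 \left(- \frac{1}{16407}\right) = - \frac{37688}{5469}$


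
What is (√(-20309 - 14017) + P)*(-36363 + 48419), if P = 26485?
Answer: 319303160 + 36168*I*√3814 ≈ 3.193e+8 + 2.2336e+6*I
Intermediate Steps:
(√(-20309 - 14017) + P)*(-36363 + 48419) = (√(-20309 - 14017) + 26485)*(-36363 + 48419) = (√(-34326) + 26485)*12056 = (3*I*√3814 + 26485)*12056 = (26485 + 3*I*√3814)*12056 = 319303160 + 36168*I*√3814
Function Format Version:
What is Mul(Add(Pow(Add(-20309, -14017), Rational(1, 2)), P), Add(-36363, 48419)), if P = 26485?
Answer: Add(319303160, Mul(36168, I, Pow(3814, Rational(1, 2)))) ≈ Add(3.1930e+8, Mul(2.2336e+6, I))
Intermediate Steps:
Mul(Add(Pow(Add(-20309, -14017), Rational(1, 2)), P), Add(-36363, 48419)) = Mul(Add(Pow(Add(-20309, -14017), Rational(1, 2)), 26485), Add(-36363, 48419)) = Mul(Add(Pow(-34326, Rational(1, 2)), 26485), 12056) = Mul(Add(Mul(3, I, Pow(3814, Rational(1, 2))), 26485), 12056) = Mul(Add(26485, Mul(3, I, Pow(3814, Rational(1, 2)))), 12056) = Add(319303160, Mul(36168, I, Pow(3814, Rational(1, 2))))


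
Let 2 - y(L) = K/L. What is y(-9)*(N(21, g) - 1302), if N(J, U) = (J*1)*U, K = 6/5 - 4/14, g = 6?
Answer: -37072/15 ≈ -2471.5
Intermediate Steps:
K = 32/35 (K = 6*(⅕) - 4*1/14 = 6/5 - 2/7 = 32/35 ≈ 0.91429)
N(J, U) = J*U
y(L) = 2 - 32/(35*L)
y(-9)*(N(21, g) - 1302) = (2 - 32/35/(-9))*(21*6 - 1302) = (2 - 32/35*(-⅑))*(126 - 1302) = (2 + 32/315)*(-1176) = (662/315)*(-1176) = -37072/15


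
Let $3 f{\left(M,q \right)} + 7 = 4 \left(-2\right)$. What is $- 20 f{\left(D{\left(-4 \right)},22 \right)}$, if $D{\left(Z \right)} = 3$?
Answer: $100$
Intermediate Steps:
$f{\left(M,q \right)} = -5$ ($f{\left(M,q \right)} = - \frac{7}{3} + \frac{4 \left(-2\right)}{3} = - \frac{7}{3} + \frac{1}{3} \left(-8\right) = - \frac{7}{3} - \frac{8}{3} = -5$)
$- 20 f{\left(D{\left(-4 \right)},22 \right)} = \left(-20\right) \left(-5\right) = 100$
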